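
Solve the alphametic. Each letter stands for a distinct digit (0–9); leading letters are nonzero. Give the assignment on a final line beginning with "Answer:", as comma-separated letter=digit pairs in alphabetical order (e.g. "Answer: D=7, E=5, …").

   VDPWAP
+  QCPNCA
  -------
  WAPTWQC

Step 1. [col 1: P + A ≡ C (mod 10)] A=2 is one option consistent with column 1 (P + A ≡ C (mod 10), carry-in 0) — take it. So A=2.
Step 2. [W] the sum has 7 digits but both addends have 6; that extra leading digit W is the final carry, namely 1, so W=1.
Step 3. [col 1: P + A ≡ C (mod 10)] C=5 is one option consistent with column 1 (P + A ≡ C (mod 10), carry-in 0) — take it, so C=5.
Step 4. [col 1: P + A ≡ C (mod 10)] column 1: given A=2, C=5, carry-in 0, and digits 1,2,5 already taken and all letters distinct, P+A≡C (mod 10) forces P=3, so P=3.
Step 5. [col 2: A + C ≡ Q (mod 10)] from column 2 (A=2, C=5, carry-in 0, digits 1,2,3,5 already taken and all letters distinct): Q must equal 7. So Q=7.
Step 6. [col 3: W + N ≡ W (mod 10)] column 3 reads W+N+carry(0)=W with W=1; with digits 1,2,3,5,7 already taken and all letters distinct, the only value for N is 0, so N=0.
Step 7. [col 4: P + P ≡ T (mod 10)] from column 4 (P=3, carry-in 0, digits 0,1,2,3,5,7 already taken and all letters distinct): T must equal 6, so T=6.
Step 8. [col 5: D + C ≡ P (mod 10)] in column 5 we have D+C≡P with carry-in 0; given C=5, P=3 and digits 0,1,2,3,5,6,7 already taken and all letters distinct, that pins D to 8 ⇒ D=8.
Step 9. [col 6: V + Q ≡ A (mod 10)] column 6: given Q=7, A=2, carry-in 1, and digits 0,1,2,3,5,6,7,8 already taken and all letters distinct, V+Q≡A (mod 10) forces V=4 ⇒ V=4.

Answer: A=2, C=5, D=8, N=0, P=3, Q=7, T=6, V=4, W=1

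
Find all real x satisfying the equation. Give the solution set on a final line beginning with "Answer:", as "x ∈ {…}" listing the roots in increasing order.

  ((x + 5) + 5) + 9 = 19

Step 1. [((x + 5) + 5) + 9 = 19] +9 is outermost — subtract 9 both sides ⇒ sub: (x + 5) + 5 = 10.
Step 2. [(x + 5) + 5 = 10] the outer +5 inverts by subtracting 5, so sub: x + 5 = 5.
Step 3. [x + 5 = 5] 5 comes off first (subtract 5) ⇒ sub: x = 0.

Answer: x ∈ {0}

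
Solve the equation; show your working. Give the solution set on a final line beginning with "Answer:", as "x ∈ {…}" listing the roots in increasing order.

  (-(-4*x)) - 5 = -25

Step 1. [(-(-4*x)) - 5 = -25] peel the -5: add 5 from each side, so sub: -(-4*x) = -20.
Step 2. [-(-4*x) = -20] LHS negated; negate both sides, so neg: -4*x = 20.
Step 3. [-4*x = 20] -4 out front; divide by -4 ⇒ div: x = -5.

Answer: x ∈ {-5}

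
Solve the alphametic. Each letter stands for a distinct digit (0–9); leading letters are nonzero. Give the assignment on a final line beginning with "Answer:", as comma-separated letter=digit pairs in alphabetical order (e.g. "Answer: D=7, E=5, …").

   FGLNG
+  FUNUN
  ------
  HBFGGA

Step 1. [col 1: G + N ≡ A (mod 10)] several values work for A in column 1 (G + N ≡ A (mod 10), carry-in 0); try A=9. So A=9.
Step 2. [H] the sum has 6 digits but both addends have 5; that extra leading digit H is the final carry, namely 1. So H=1.
Step 3. [col 1: G + N ≡ A (mod 10)] G=2 is one option consistent with column 1 (G + N ≡ A (mod 10), carry-in 0) — take it, so G=2.
Step 4. [col 1: G + N ≡ A (mod 10)] in column 1 we have G+N≡A with carry-in 0; given G=2, A=9 and digits 1,2,9 already taken and all letters distinct, that pins N to 7. So N=7.
Step 5. [col 2: N + U ≡ G (mod 10)] column 2 reads N+U+carry(0)=G with N=7, G=2; with digits 1,2,7,9 already taken and all letters distinct, the only value for U is 5. So U=5.
Step 6. [col 3: L + N ≡ G (mod 10)] in column 3 we have L+N≡G with carry-in 1; given N=7, G=2 and digits 1,2,5,7,9 already taken and all letters distinct, that pins L to 4 ⇒ L=4.
Step 7. [col 4: G + U ≡ F (mod 10)] column 4: given G=2, U=5, carry-in 1, and digits 1,2,4,5,7,9 already taken and all letters distinct, G+U≡F (mod 10) forces F=8 ⇒ F=8.
Step 8. [col 5: F + F ≡ B (mod 10)] column 5 reads F+F+carry(0)=B with F=8; with digits 1,2,4,5,7,8,9 already taken and all letters distinct, the only value for B is 6. So B=6.

Answer: A=9, B=6, F=8, G=2, H=1, L=4, N=7, U=5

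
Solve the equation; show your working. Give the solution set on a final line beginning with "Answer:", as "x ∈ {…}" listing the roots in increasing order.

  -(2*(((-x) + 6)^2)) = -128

Step 1. [-(2*(((-x) + 6)^2)) = -128] flip signs both sides ⇒ neg: 2*(((-x) + 6)^2) = 128.
Step 2. [2*(((-x) + 6)^2) = 128] LHS = 2·(…); ÷2 both sides. So div: ((-x) + 6)^2 = 64.
Step 3. [((-x) + 6)^2 = 64] LHS squared, RHS 64 ≥ 0: apply √ (±) ⇒ sqrt: (-x) + 6 = 8 or -8.
Step 4. [(-x) + 6 = 8 or -8] 6 comes off first (subtract 6), so sub: -x = 2 or -14.
Step 5. [-x = 2 or -14] flip signs both sides, so neg: x = -2 or 14.

Answer: x ∈ {-2, 14}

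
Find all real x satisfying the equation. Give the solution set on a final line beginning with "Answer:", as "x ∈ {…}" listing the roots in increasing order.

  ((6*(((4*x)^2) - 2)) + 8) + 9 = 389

Step 1. [((6*(((4*x)^2) - 2)) + 8) + 9 = 389] peel the +9: subtract 9 from each side ⇒ sub: (6*(((4*x)^2) - 2)) + 8 = 380.
Step 2. [(6*(((4*x)^2) - 2)) + 8 = 380] peel the +8: subtract 8 from each side, so sub: 6*(((4*x)^2) - 2) = 372.
Step 3. [6*(((4*x)^2) - 2) = 372] leading coefficient 6: divide by 6. So div: ((4*x)^2) - 2 = 62.
Step 4. [((4*x)^2) - 2 = 62] 2 comes off first (add 2), so sub: (4*x)^2 = 64.
Step 5. [(4*x)^2 = 64] 64 ≥ 0, LHS is (·)² — take ±√. So sqrt: 4*x = 8 or -8.
Step 6. [4*x = 8 or -8] LHS = 4·(…); ÷4 both sides, so div: x = 2 or -2.

Answer: x ∈ {-2, 2}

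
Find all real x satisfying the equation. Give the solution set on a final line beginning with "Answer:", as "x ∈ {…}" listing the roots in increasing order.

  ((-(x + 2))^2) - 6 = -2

Step 1. [((-(x + 2))^2) - 6 = -2] -6 is outermost — add 6 both sides ⇒ sub: (-(x + 2))^2 = 4.
Step 2. [(-(x + 2))^2 = 4] √ both sides: 4 ≥ 0 gives two branches. So sqrt: -(x + 2) = 2 or -2.
Step 3. [-(x + 2) = 2 or -2] LHS negated; negate both sides. So neg: x + 2 = -2 or 2.
Step 4. [x + 2 = -2 or 2] 2 comes off first (subtract 2), so sub: x = -4 or 0.

Answer: x ∈ {-4, 0}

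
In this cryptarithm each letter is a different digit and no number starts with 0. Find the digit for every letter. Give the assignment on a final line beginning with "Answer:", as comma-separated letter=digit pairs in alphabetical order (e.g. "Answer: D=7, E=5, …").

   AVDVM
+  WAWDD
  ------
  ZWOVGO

Step 1. [col 1: M + D ≡ O (mod 10)] column 1 (M + D ≡ O (mod 10), carry-in 0) doesn't pin D yet; pick D=2 and continue ⇒ D=2.
Step 2. [Z] adding two 5-digit numbers gives at most 5+1 digits, and here it does — Z is that final carry and must be 1. So Z=1.
Step 3. [col 1: M + D ≡ O (mod 10)] no forcing yet in column 1 (carry-in 0); O=5 is free and consistent — try it ⇒ O=5.
Step 4. [col 1: M + D ≡ O (mod 10)] column 1: given D=2, O=5, carry-in 0, and digits 1,2,5 already taken and all letters distinct, M+D≡O (mod 10) forces M=3 ⇒ M=3.
Step 5. [col 2: V + D ≡ G (mod 10)] column 2 (V + D ≡ G (mod 10), carry-in 0) doesn't pin V yet; pick V=6 and continue ⇒ V=6.
Step 6. [col 2: V + D ≡ G (mod 10)] column 2 reads V+D+carry(0)=G with V=6, D=2; with digits 1,2,3,5,6 already taken and all letters distinct, the only value for G is 8 ⇒ G=8.
Step 7. [col 3: D + W ≡ V (mod 10)] column 3: given D=2, V=6, carry-in 0, and digits 1,2,3,5,6,8 already taken and all letters distinct, D+W≡V (mod 10) forces W=4. So W=4.
Step 8. [col 4: V + A ≡ O (mod 10)] column 4: given V=6, O=5, carry-in 0, and digits 1,2,3,4,5,6,8 already taken and all letters distinct, V+A≡O (mod 10) forces A=9, so A=9.

Answer: A=9, D=2, G=8, M=3, O=5, V=6, W=4, Z=1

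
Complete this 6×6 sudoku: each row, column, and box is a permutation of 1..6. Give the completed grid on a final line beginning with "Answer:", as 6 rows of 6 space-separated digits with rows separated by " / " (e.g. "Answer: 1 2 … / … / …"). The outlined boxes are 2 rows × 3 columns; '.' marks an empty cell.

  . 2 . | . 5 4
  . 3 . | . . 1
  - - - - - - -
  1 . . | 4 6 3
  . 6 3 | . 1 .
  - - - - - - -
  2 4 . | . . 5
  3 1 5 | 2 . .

Step 1. [r1c1∈{6}] r1c1 has the single candidate 6. So r1c1=6.
Step 2. [r2c1∈{4,5}] row 2 places 5 nowhere but r2c1 ⇒ r2c1=5.
Step 3. [r5c4∈{1,3,6}] r5c4 is the only open cell in row 5 admitting 1, so r5c4=1.
Step 4. [r6c6∈{6}] nothing but 6 survives at r6c6 ⇒ r6c6=6.
Step 5. [r4c4∈{5}] nothing but 5 survives at r4c4 ⇒ r4c4=5.
Step 6. [r6c5∈{4}] r6c5 has the single candidate 4. So r6c5=4.
Step 7. [r1c3∈{1}] r1c3's peers cover all but 1 ⇒ r1c3=1.
Step 8. [r1c4∈{3}] only 3 remains possible at r1c4. So r1c4=3.
Step 9. [r2c3∈{4}] r2c3 has the single candidate 4, so r2c3=4.
Step 10. [r2c5∈{2}] only 2 remains possible at r2c5. So r2c5=2.
Step 11. [r3c3∈{2}] nothing but 2 survives at r3c3 ⇒ r3c3=2.
Step 12. [r4c1∈{4}] r4c1 has the single candidate 4 ⇒ r4c1=4.
Step 13. [r5c3∈{6}] r5c3 has the single candidate 6, so r5c3=6.
Step 14. [r4c6∈{2}] r4c6 is down to just 2 ⇒ r4c6=2.
Step 15. [r5c5∈{3}] only 3 remains possible at r5c5 ⇒ r5c5=3.
Step 16. [r3c2∈{5}] r3c2's peers cover all but 5, so r3c2=5.
Step 17. [r2c4∈{6}] nothing but 6 survives at r2c4 ⇒ r2c4=6.

Answer: 6 2 1 3 5 4 / 5 3 4 6 2 1 / 1 5 2 4 6 3 / 4 6 3 5 1 2 / 2 4 6 1 3 5 / 3 1 5 2 4 6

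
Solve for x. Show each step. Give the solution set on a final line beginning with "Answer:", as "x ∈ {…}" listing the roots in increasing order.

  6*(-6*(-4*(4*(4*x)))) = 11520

Step 1. [6*(-6*(-4*(4*(4*x)))) = 11520] 6·(inner) — divide through by 6. So div: -6*(-4*(4*(4*x))) = 1920.
Step 2. [-6*(-4*(4*(4*x))) = 1920] LHS = -6·(…); ÷-6 both sides. So div: -4*(4*(4*x)) = -320.
Step 3. [-4*(4*(4*x)) = -320] leading coefficient -4: divide by -4, so div: 4*(4*x) = 80.
Step 4. [4*(4*x) = 80] 4·(inner) — divide through by 4 ⇒ div: 4*x = 20.
Step 5. [4*x = 20] 4 out front; divide by 4. So div: x = 5.

Answer: x ∈ {5}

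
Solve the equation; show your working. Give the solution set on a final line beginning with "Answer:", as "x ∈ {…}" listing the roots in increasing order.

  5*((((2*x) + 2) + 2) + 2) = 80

Step 1. [5*((((2*x) + 2) + 2) + 2) = 80] 5 out front; divide by 5, so div: (((2*x) + 2) + 2) + 2 = 16.
Step 2. [(((2*x) + 2) + 2) + 2 = 16] peel the +2: subtract 2 from each side ⇒ sub: ((2*x) + 2) + 2 = 14.
Step 3. [((2*x) + 2) + 2 = 14] subtract 2: x sits inside (… + 2) ⇒ sub: (2*x) + 2 = 12.
Step 4. [(2*x) + 2 = 12] 2 | LHS and 2 | 12: pull 2 out ⇒ factor: x + 1 = 6.
Step 5. [x + 1 = 6] the outer +1 inverts by subtracting 1 ⇒ sub: x = 5.

Answer: x ∈ {5}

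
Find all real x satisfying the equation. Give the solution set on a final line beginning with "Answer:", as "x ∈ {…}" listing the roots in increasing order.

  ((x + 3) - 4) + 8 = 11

Step 1. [((x + 3) - 4) + 8 = 11] 8 comes off first (subtract 8). So sub: (x + 3) - 4 = 3.
Step 2. [(x + 3) - 4 = 3] peel the -4: add 4 from each side ⇒ sub: x + 3 = 7.
Step 3. [x + 3 = 7] +3 is outermost — subtract 3 both sides. So sub: x = 4.

Answer: x ∈ {4}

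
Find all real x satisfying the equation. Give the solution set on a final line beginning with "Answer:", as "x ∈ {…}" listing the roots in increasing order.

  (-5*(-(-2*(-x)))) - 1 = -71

Step 1. [(-5*(-(-2*(-x)))) - 1 = -71] the outer -1 inverts by adding 1 ⇒ sub: -5*(-(-2*(-x))) = -70.
Step 2. [-5*(-(-2*(-x))) = -70] LHS = -5·(…); ÷-5 both sides. So div: -(-2*(-x)) = 14.
Step 3. [-(-2*(-x)) = 14] LHS negated; negate both sides. So neg: -2*(-x) = -14.
Step 4. [-2*(-x) = -14] -2·(inner) — divide through by -2 ⇒ div: -x = 7.
Step 5. [-x = 7] leading − — multiply by −1, so neg: x = -7.

Answer: x ∈ {-7}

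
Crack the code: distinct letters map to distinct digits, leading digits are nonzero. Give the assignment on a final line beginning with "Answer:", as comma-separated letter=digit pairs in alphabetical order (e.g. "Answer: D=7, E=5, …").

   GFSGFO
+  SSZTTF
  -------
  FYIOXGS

Step 1. [col 1: O + F ≡ S (mod 10)] column 1 (O + F ≡ S (mod 10), carry-in 0) doesn't pin F yet; pick F=1 and continue, so F=1.
Step 2. [col 1: O + F ≡ S (mod 10)] O=5 is one option consistent with column 1 (O + F ≡ S (mod 10), carry-in 0) — take it. So O=5.
Step 3. [col 1: O + F ≡ S (mod 10)] column 1: given O=5, F=1, carry-in 0, and digits 1,5 already taken and all letters distinct, O+F≡S (mod 10) forces S=6, so S=6.
Step 4. [col 2: F + T ≡ G (mod 10)] no forcing yet in column 2 (carry-in 0); G=4 is free and consistent — try it, so G=4.
Step 5. [col 2: F + T ≡ G (mod 10)] column 2: given F=1, G=4, carry-in 0, and digits 1,4,5,6 already taken and all letters distinct, F+T≡G (mod 10) forces T=3 ⇒ T=3.
Step 6. [col 3: G + T ≡ X (mod 10)] column 3 reads G+T+carry(0)=X with G=4, T=3; with digits 1,3,4,5,6 already taken and all letters distinct, the only value for X is 7, so X=7.
Step 7. [col 4: S + Z ≡ O (mod 10)] column 4: given S=6, O=5, carry-in 0, and digits 1,3,4,5,6,7 already taken and all letters distinct, S+Z≡O (mod 10) forces Z=9, so Z=9.
Step 8. [col 5: F + S ≡ I (mod 10)] in column 5 we have F+S≡I with carry-in 1; given F=1, S=6 and digits 1,3,4,5,6,7,9 already taken and all letters distinct, that pins I to 8, so I=8.
Step 9. [col 6: G + S ≡ Y (mod 10)] column 6 reads G+S+carry(0)=Y with G=4, S=6; with digits 1,3,4,5,6,7,8,9 already taken and all letters distinct, the only value for Y is 0. So Y=0.

Answer: F=1, G=4, I=8, O=5, S=6, T=3, X=7, Y=0, Z=9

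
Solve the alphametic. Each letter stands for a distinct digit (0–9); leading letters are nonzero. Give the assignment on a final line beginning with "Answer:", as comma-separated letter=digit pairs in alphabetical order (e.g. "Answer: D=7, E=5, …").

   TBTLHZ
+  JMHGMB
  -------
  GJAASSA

Step 1. [G] the sum has 7 digits but both addends have 6; that extra leading digit G is the final carry, namely 1. So G=1.
Step 2. [col 1: Z + B ≡ A (mod 10)] column 1 (Z + B ≡ A (mod 10), carry-in 0) doesn't pin A yet; pick A=3 and continue, so A=3.
Step 3. [col 1: Z + B ≡ A (mod 10)] several values work for Z in column 1 (Z + B ≡ A (mod 10), carry-in 0); try Z=8. So Z=8.
Step 4. [col 1: Z + B ≡ A (mod 10)] in column 1 we have Z+B≡A with carry-in 0; given Z=8, A=3 and digits 1,3,8 already taken and all letters distinct, that pins B to 5, so B=5.
Step 5. [col 2: H + M ≡ S (mod 10)] several values work for H in column 2 (H + M ≡ S (mod 10), carry-in 1); try H=4. So H=4.
Step 6. [col 2: H + M ≡ S (mod 10)] M=7 is one option consistent with column 2 (H + M ≡ S (mod 10), carry-in 1) — take it, so M=7.
Step 7. [col 2: H + M ≡ S (mod 10)] column 2: given H=4, M=7, carry-in 1, and digits 1,3,4,5,7,8 already taken and all letters distinct, H+M≡S (mod 10) forces S=2 ⇒ S=2.
Step 8. [col 3: L + G ≡ S (mod 10)] from column 3 (G=1, S=2, carry-in 1, digits 1,2,3,4,5,7,8 already taken and all letters distinct): L must equal 0 ⇒ L=0.
Step 9. [col 4: T + H ≡ A (mod 10)] column 4: given H=4, A=3, carry-in 0, and digits 0,1,2,3,4,5,7,8 already taken and all letters distinct, T+H≡A (mod 10) forces T=9, so T=9.
Step 10. [col 6: T + J ≡ J (mod 10)] from column 6 (T=9, carry-in 1, digits 0,1,2,3,4,5,7,8,9 already taken and all letters distinct): J must equal 6 ⇒ J=6.

Answer: A=3, B=5, G=1, H=4, J=6, L=0, M=7, S=2, T=9, Z=8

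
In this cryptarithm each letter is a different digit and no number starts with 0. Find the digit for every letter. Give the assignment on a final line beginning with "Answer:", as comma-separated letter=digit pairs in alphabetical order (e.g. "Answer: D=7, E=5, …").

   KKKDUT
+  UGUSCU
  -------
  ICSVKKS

Step 1. [I] I is the leading digit of a 7-digit sum of two 6-digit numbers; the final carry is exactly 1. So I=1.
Step 2. [col 1: T + U ≡ S (mod 10)] several values work for U in column 1 (T + U ≡ S (mod 10), carry-in 0); try U=4, so U=4.
Step 3. [col 1: T + U ≡ S (mod 10)] several values work for T in column 1 (T + U ≡ S (mod 10), carry-in 0); try T=8, so T=8.
Step 4. [col 1: T + U ≡ S (mod 10)] from column 1 (T=8, U=4, carry-in 0, digits 1,4,8 already taken and all letters distinct): S must equal 2, so S=2.
Step 5. [col 2: U + C ≡ K (mod 10)] K=5 is one option consistent with column 2 (U + C ≡ K (mod 10), carry-in 1) — take it, so K=5.
Step 6. [col 2: U + C ≡ K (mod 10)] from column 2 (U=4, K=5, carry-in 1, digits 1,2,4,5,8 already taken and all letters distinct): C must equal 0, so C=0.
Step 7. [col 3: D + S ≡ K (mod 10)] in column 3 we have D+S≡K with carry-in 0; given S=2, K=5 and digits 0,1,2,4,5,8 already taken and all letters distinct, that pins D to 3, so D=3.
Step 8. [col 4: K + U ≡ V (mod 10)] column 4 reads K+U+carry(0)=V with K=5, U=4; with digits 0,1,2,3,4,5,8 already taken and all letters distinct, the only value for V is 9, so V=9.
Step 9. [col 5: K + G ≡ S (mod 10)] from column 5 (K=5, S=2, carry-in 0, digits 0,1,2,3,4,5,8,9 already taken and all letters distinct): G must equal 7. So G=7.

Answer: C=0, D=3, G=7, I=1, K=5, S=2, T=8, U=4, V=9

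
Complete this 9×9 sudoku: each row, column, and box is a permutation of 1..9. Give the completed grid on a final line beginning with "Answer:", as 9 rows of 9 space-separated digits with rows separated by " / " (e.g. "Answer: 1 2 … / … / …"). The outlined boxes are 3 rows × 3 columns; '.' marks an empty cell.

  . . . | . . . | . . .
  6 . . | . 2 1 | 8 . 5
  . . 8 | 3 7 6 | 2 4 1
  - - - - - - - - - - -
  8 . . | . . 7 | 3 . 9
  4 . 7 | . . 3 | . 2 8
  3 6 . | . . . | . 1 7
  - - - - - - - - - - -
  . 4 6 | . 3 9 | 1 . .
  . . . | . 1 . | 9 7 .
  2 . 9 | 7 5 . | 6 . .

Step 1. [r5c2∈{1,5,9}] box 4 places 9 nowhere but r5c2 ⇒ r5c2=9.
Step 2. [r3c2∈{5}] only 5 remains possible at r3c2. So r3c2=5.
Step 3. [r8c4∈{2,4,6,8}] row 8 places 6 nowhere but r8c4, so r8c4=6.
Step 4. [r1c1∈{1,7,9}] in col 1, 1 fits only at r1c1 ⇒ r1c1=1.
Step 5. [r4c3∈{1,2,5}] r4c3 is the only open cell in col 3 admitting 1 ⇒ r4c3=1.
Step 6. [r6c3∈{2,5}] box 4 places 5 nowhere but r6c3 ⇒ r6c3=5.
Step 7. [r8c3∈{3}] r8c3 is down to just 3, so r8c3=3.
Step 8. [r7c8∈{5,8}] box 9 places 5 nowhere but r7c8 ⇒ r7c8=5.
Step 9. [r7c4∈{2,8}] r7c4 is the only open cell in row 7 admitting 8. So r7c4=8.
Step 10. [r9c6∈{4}] nothing but 4 survives at r9c6 ⇒ r9c6=4.
Step 11. [r4c4∈{2,4,5}] in row 4, 5 fits only at r4c4 ⇒ r4c4=5.
Step 12. [r4c5∈{4,6}] across row 4, 4 lands solely at r4c5 ⇒ r4c5=4.
Step 13. [r9c8∈{3,8}] col 8 places 8 nowhere but r9c8, so r9c8=8.
Step 14. [r8c6∈{2}] nothing but 2 survives at r8c6, so r8c6=2.
Step 15. [r6c6∈{8}] r6c6 has the single candidate 8, so r6c6=8.
Step 16. [r2c2∈{3,7}] in row 2, 7 fits only at r2c2. So r2c2=7.
Step 17. [r2c8∈{3,9}] r2c8 is the only open cell in row 2 admitting 3. So r2c8=3.
Step 18. [r2c4∈{4,9}] in row 2, 9 fits only at r2c4. So r2c4=9.
Step 19. [r1c3∈{2,4}] col 3 places 2 nowhere but r1c3 ⇒ r1c3=2.
Step 20. [r1c8∈{6,9}] row 1 places 9 nowhere but r1c8 ⇒ r1c8=9.
Step 21. [r6c7∈{4}] r6c7 is down to just 4. So r6c7=4.
Step 22. [r8c9∈{4}] nothing but 4 survives at r8c9 ⇒ r8c9=4.
Step 23. [r1c7∈{7}] only 7 remains possible at r1c7, so r1c7=7.
Step 24. [r4c2∈{2}] r4c2 is down to just 2 ⇒ r4c2=2.
Step 25. [r9c2∈{1}] nothing but 1 survives at r9c2 ⇒ r9c2=1.
Step 26. [r1c5∈{8}] r1c5's peers cover all but 8 ⇒ r1c5=8.
Step 27. [r1c2∈{3}] r1c2 has the single candidate 3. So r1c2=3.
Step 28. [r5c7∈{5}] r5c7's peers cover all but 5, so r5c7=5.
Step 29. [r7c9∈{2}] r7c9 is down to just 2 ⇒ r7c9=2.
Step 30. [r1c9∈{6}] r1c9 has the single candidate 6, so r1c9=6.
Step 31. [r1c4∈{4}] r1c4 has the single candidate 4 ⇒ r1c4=4.
Step 32. [r8c1∈{5}] nothing but 5 survives at r8c1, so r8c1=5.
Step 33. [r5c4∈{1}] r5c4 has the single candidate 1. So r5c4=1.
Step 34. [r6c4∈{2}] r6c4 has the single candidate 2. So r6c4=2.
Step 35. [r7c1∈{7}] r7c1 is down to just 7 ⇒ r7c1=7.
Step 36. [r8c2∈{8}] only 8 remains possible at r8c2. So r8c2=8.
Step 37. [r2c3∈{4}] nothing but 4 survives at r2c3. So r2c3=4.
Step 38. [r9c9∈{3}] r9c9 is down to just 3 ⇒ r9c9=3.
Step 39. [r4c8∈{6}] only 6 remains possible at r4c8 ⇒ r4c8=6.
Step 40. [r3c1∈{9}] r3c1 is down to just 9. So r3c1=9.
Step 41. [r1c6∈{5}] r1c6 has the single candidate 5 ⇒ r1c6=5.
Step 42. [r6c5∈{9}] only 9 remains possible at r6c5. So r6c5=9.
Step 43. [r5c5∈{6}] r5c5 has the single candidate 6 ⇒ r5c5=6.

Answer: 1 3 2 4 8 5 7 9 6 / 6 7 4 9 2 1 8 3 5 / 9 5 8 3 7 6 2 4 1 / 8 2 1 5 4 7 3 6 9 / 4 9 7 1 6 3 5 2 8 / 3 6 5 2 9 8 4 1 7 / 7 4 6 8 3 9 1 5 2 / 5 8 3 6 1 2 9 7 4 / 2 1 9 7 5 4 6 8 3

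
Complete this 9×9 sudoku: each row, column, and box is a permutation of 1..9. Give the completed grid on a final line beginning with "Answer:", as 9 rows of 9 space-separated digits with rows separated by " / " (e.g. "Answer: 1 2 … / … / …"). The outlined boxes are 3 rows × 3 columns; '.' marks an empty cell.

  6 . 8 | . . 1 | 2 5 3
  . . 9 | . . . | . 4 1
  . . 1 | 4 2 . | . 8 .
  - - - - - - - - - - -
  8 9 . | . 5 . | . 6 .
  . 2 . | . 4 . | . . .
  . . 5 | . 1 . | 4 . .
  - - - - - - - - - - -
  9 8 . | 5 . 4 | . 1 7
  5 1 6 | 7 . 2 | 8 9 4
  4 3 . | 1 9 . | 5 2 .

Step 1. [r2c5∈{3,6,7,8}] r2c5 is the only open cell in col 5 admitting 8 ⇒ r2c5=8.
Step 2. [r7c7∈{3,6}] in box 9, 3 fits only at r7c7. So r7c7=3.
Step 3. [r6c2∈{6,7}] r6c2 is the only open cell in col 2 admitting 6. So r6c2=6.
Step 4. [r9c6∈{6,8}] row 9 places 8 nowhere but r9c6, so r9c6=8.
Step 5. [r1c5∈{7}] only 7 remains possible at r1c5, so r1c5=7.
Step 6. [r5c1∈{1,3,7}] across col 1, 1 lands solely at r5c1, so r5c1=1.
Step 7. [r1c4∈{9}] r1c4's peers cover all but 9, so r1c4=9.
Step 8. [r2c1∈{2,3,7}] across row 2, 2 lands solely at r2c1. So r2c1=2.
Step 9. [r3c1∈{3,7}] in box 1, 3 fits only at r3c1, so r3c1=3.
Step 10. [r6c1∈{7}] r6c1 is down to just 7. So r6c1=7.
Step 11. [r5c8∈{3,7}] 7 has one home in col 8: r5c8 ⇒ r5c8=7.
Step 12. [r5c7∈{9}] r5c7's peers cover all but 9, so r5c7=9.
Step 13. [r5c3∈{3}] r5c3 is down to just 3. So r5c3=3.
Step 14. [r5c6∈{6}] r5c6's peers cover all but 6. So r5c6=6.
Step 15. [r5c4∈{8}] nothing but 8 survives at r5c4 ⇒ r5c4=8.
Step 16. [r2c4∈{3,6}] 6 has one home in col 4: r2c4. So r2c4=6.
Step 17. [r2c6∈{3,5}] row 2 places 3 nowhere but r2c6. So r2c6=3.
Step 18. [r4c4∈{2,3}] row 4 places 3 nowhere but r4c4 ⇒ r4c4=3.
Step 19. [r2c7∈{7}] r2c7's peers cover all but 7 ⇒ r2c7=7.
Step 20. [r3c6∈{5}] only 5 remains possible at r3c6. So r3c6=5.
Step 21. [r3c7∈{6}] r3c7 has the single candidate 6, so r3c7=6.
Step 22. [r4c9∈{2}] r4c9 is down to just 2 ⇒ r4c9=2.
Step 23. [r3c9∈{9}] r3c9's peers cover all but 9, so r3c9=9.
Step 24. [r9c9∈{6}] r9c9 is down to just 6 ⇒ r9c9=6.
Step 25. [r7c5∈{6}] only 6 remains possible at r7c5, so r7c5=6.
Step 26. [r9c3∈{7}] nothing but 7 survives at r9c3. So r9c3=7.
Step 27. [r6c9∈{8}] nothing but 8 survives at r6c9, so r6c9=8.
Step 28. [r1c2∈{4}] r1c2's peers cover all but 4 ⇒ r1c2=4.
Step 29. [r5c9∈{5}] only 5 remains possible at r5c9 ⇒ r5c9=5.
Step 30. [r8c5∈{3}] r8c5 is down to just 3. So r8c5=3.
Step 31. [r6c8∈{3}] r6c8's peers cover all but 3 ⇒ r6c8=3.
Step 32. [r2c2∈{5}] only 5 remains possible at r2c2, so r2c2=5.
Step 33. [r4c3∈{4}] only 4 remains possible at r4c3, so r4c3=4.
Step 34. [r6c4∈{2}] r6c4's peers cover all but 2 ⇒ r6c4=2.
Step 35. [r7c3∈{2}] r7c3 is down to just 2. So r7c3=2.
Step 36. [r4c7∈{1}] r4c7 has the single candidate 1 ⇒ r4c7=1.
Step 37. [r3c2∈{7}] r3c2's peers cover all but 7. So r3c2=7.
Step 38. [r6c6∈{9}] only 9 remains possible at r6c6, so r6c6=9.
Step 39. [r4c6∈{7}] r4c6's peers cover all but 7 ⇒ r4c6=7.

Answer: 6 4 8 9 7 1 2 5 3 / 2 5 9 6 8 3 7 4 1 / 3 7 1 4 2 5 6 8 9 / 8 9 4 3 5 7 1 6 2 / 1 2 3 8 4 6 9 7 5 / 7 6 5 2 1 9 4 3 8 / 9 8 2 5 6 4 3 1 7 / 5 1 6 7 3 2 8 9 4 / 4 3 7 1 9 8 5 2 6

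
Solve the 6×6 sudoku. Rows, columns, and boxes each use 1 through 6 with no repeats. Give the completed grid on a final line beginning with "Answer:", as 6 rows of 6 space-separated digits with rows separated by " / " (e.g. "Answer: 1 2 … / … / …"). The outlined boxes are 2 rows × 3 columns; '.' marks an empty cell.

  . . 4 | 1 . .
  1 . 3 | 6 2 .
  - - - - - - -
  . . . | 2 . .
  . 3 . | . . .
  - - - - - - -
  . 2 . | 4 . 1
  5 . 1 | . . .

Step 1. [r5c5∈{3,5,6}] r5c5 is the only open cell in row 5 admitting 5 ⇒ r5c5=5.
Step 2. [r5c3∈{6}] r5c3's peers cover all but 6 ⇒ r5c3=6.
Step 3. [r3c2∈{1,4,5,6}] r3c2 is the only open cell in col 2 admitting 1. So r3c2=1.
Step 4. [r1c5∈{3}] r1c5's peers cover all but 3, so r1c5=3.
Step 5. [r3c6∈{3,4,5,6}] across row 3, 3 lands solely at r3c6, so r3c6=3.
Step 6. [r1c6∈{5}] only 5 remains possible at r1c6 ⇒ r1c6=5.
Step 7. [r6c5∈{6}] r6c5 has the single candidate 6 ⇒ r6c5=6.
Step 8. [r3c5∈{4}] nothing but 4 survives at r3c5, so r3c5=4.
Step 9. [r3c1∈{6}] only 6 remains possible at r3c1. So r3c1=6.
Step 10. [r4c3∈{2,5}] r4c3 is the only open cell in col 3 admitting 2. So r4c3=2.
Step 11. [r4c4∈{5}] r4c4 is down to just 5. So r4c4=5.
Step 12. [r3c3∈{5}] r3c3 is down to just 5 ⇒ r3c3=5.
Step 13. [r2c2∈{5}] r2c2 is down to just 5 ⇒ r2c2=5.
Step 14. [r1c2∈{6}] r1c2 has the single candidate 6. So r1c2=6.
Step 15. [r6c4∈{3}] nothing but 3 survives at r6c4, so r6c4=3.
Step 16. [r4c1∈{4}] r4c1 has the single candidate 4. So r4c1=4.
Step 17. [r6c6∈{2}] r6c6's peers cover all but 2. So r6c6=2.
Step 18. [r4c5∈{1}] r4c5 has the single candidate 1 ⇒ r4c5=1.
Step 19. [r1c1∈{2}] r1c1's peers cover all but 2 ⇒ r1c1=2.
Step 20. [r2c6∈{4}] r2c6 is down to just 4, so r2c6=4.
Step 21. [r5c1∈{3}] nothing but 3 survives at r5c1. So r5c1=3.
Step 22. [r4c6∈{6}] r4c6's peers cover all but 6, so r4c6=6.
Step 23. [r6c2∈{4}] r6c2's peers cover all but 4 ⇒ r6c2=4.

Answer: 2 6 4 1 3 5 / 1 5 3 6 2 4 / 6 1 5 2 4 3 / 4 3 2 5 1 6 / 3 2 6 4 5 1 / 5 4 1 3 6 2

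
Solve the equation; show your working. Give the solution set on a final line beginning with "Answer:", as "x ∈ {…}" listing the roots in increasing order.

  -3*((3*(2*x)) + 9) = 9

Step 1. [-3*((3*(2*x)) + 9) = 9] LHS = -3·(…); ÷-3 both sides ⇒ div: (3*(2*x)) + 9 = -3.
Step 2. [(3*(2*x)) + 9 = -3] common factor 3 (LHS and -3) — divide through, so factor: (2*x) + 3 = -1.
Step 3. [(2*x) + 3 = -1] the outer +3 inverts by subtracting 3, so sub: 2*x = -4.
Step 4. [2*x = -4] 2 out front; divide by 2. So div: x = -2.

Answer: x ∈ {-2}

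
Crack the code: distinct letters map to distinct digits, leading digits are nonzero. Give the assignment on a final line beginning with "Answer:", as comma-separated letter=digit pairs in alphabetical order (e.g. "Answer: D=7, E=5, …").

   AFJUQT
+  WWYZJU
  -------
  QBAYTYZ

Step 1. [col 1: T + U ≡ Z (mod 10)] U=5 is one option consistent with column 1 (T + U ≡ Z (mod 10), carry-in 0) — take it. So U=5.
Step 2. [col 1: T + U ≡ Z (mod 10)] column 1 (T + U ≡ Z (mod 10), carry-in 0) doesn't pin T yet; pick T=8 and continue. So T=8.
Step 3. [Q] adding two 6-digit numbers gives at most 6+1 digits, and here it does — Q is that final carry and must be 1, so Q=1.
Step 4. [col 1: T + U ≡ Z (mod 10)] column 1: given T=8, U=5, carry-in 0, and digits 1,5,8 already taken and all letters distinct, T+U≡Z (mod 10) forces Z=3 ⇒ Z=3.
Step 5. [col 2: Q + J ≡ Y (mod 10)] column 2 (Q + J ≡ Y (mod 10), carry-in 1) doesn't pin Y yet; pick Y=2 and continue, so Y=2.
Step 6. [col 2: Q + J ≡ Y (mod 10)] in column 2 we have Q+J≡Y with carry-in 1; given Q=1, Y=2 and digits 1,2,3,5,8 already taken and all letters distinct, that pins J to 0, so J=0.
Step 7. [col 5: F + W ≡ A (mod 10)] column 5 reads F+W+carry(0)=A with nothing yet; with digits 0,1,2,3,5,8 already taken and all letters distinct, the only value for A is 6, so A=6.
Step 8. [col 5: F + W ≡ A (mod 10)] several values work for W in column 5 (F + W ≡ A (mod 10), carry-in 0); try W=7. So W=7.
Step 9. [col 5: F + W ≡ A (mod 10)] column 5: given W=7, A=6, carry-in 0, and digits 0,1,2,3,5,6,7,8 already taken and all letters distinct, F+W≡A (mod 10) forces F=9 ⇒ F=9.
Step 10. [col 6: A + W ≡ B (mod 10)] column 6 reads A+W+carry(1)=B with A=6, W=7; with digits 0,1,2,3,5,6,7,8,9 already taken and all letters distinct, the only value for B is 4 ⇒ B=4.

Answer: A=6, B=4, F=9, J=0, Q=1, T=8, U=5, W=7, Y=2, Z=3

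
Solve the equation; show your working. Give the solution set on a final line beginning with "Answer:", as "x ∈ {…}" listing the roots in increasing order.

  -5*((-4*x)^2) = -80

Step 1. [-5*((-4*x)^2) = -80] -5 out front; divide by -5. So div: (-4*x)^2 = 16.
Step 2. [(-4*x)^2 = 16] √ both sides: 16 ≥ 0 gives two branches, so sqrt: -4*x = 4 or -4.
Step 3. [-4*x = 4 or -4] leading coefficient -4: divide by -4 ⇒ div: x = -1 or 1.

Answer: x ∈ {-1, 1}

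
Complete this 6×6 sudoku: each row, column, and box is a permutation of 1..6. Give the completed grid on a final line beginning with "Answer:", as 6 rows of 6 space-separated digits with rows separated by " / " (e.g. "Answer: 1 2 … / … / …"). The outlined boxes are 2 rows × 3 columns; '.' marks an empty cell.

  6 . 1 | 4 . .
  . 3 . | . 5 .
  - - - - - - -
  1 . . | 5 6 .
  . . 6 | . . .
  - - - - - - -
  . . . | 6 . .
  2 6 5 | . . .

Step 1. [r5c6∈{1,2,3,4,5}] in row 5, 5 fits only at r5c6. So r5c6=5.
Step 2. [r5c5∈{1,2,3,4}] 2 has one home in row 5: r5c5, so r5c5=2.
Step 3. [r4c1∈{3,4,5}] in col 1, 5 fits only at r4c1, so r4c1=5.
Step 4. [r3c3∈{2,3,4}] in box 3, 3 fits only at r3c3, so r3c3=3.
Step 5. [r2c3∈{2,4}] across col 3, 2 lands solely at r2c3 ⇒ r2c3=2.
Step 6. [r4c4∈{1,2,3}] r4c4 is the only open cell in col 4 admitting 2. So r4c4=2.
Step 7. [r4c2∈{4}] r4c2's peers cover all but 4 ⇒ r4c2=4.
Step 8. [r6c4∈{1,3}] in col 4, 3 fits only at r6c4 ⇒ r6c4=3.
Step 9. [r1c5∈{3}] r1c5 has the single candidate 3. So r1c5=3.
Step 10. [r6c5∈{1,4}] across col 5, 4 lands solely at r6c5 ⇒ r6c5=4.
Step 11. [r6c6∈{1}] r6c6 is down to just 1 ⇒ r6c6=1.
Step 12. [r2c1∈{4}] r2c1 has the single candidate 4, so r2c1=4.
Step 13. [r2c6∈{6}] r2c6 has the single candidate 6 ⇒ r2c6=6.
Step 14. [r4c5∈{1}] r4c5 has the single candidate 1. So r4c5=1.
Step 15. [r3c6∈{4}] nothing but 4 survives at r3c6. So r3c6=4.
Step 16. [r1c6∈{2}] r1c6 has the single candidate 2 ⇒ r1c6=2.
Step 17. [r5c1∈{3}] r5c1 has the single candidate 3 ⇒ r5c1=3.
Step 18. [r5c2∈{1}] nothing but 1 survives at r5c2. So r5c2=1.
Step 19. [r5c3∈{4}] nothing but 4 survives at r5c3. So r5c3=4.
Step 20. [r3c2∈{2}] nothing but 2 survives at r3c2 ⇒ r3c2=2.
Step 21. [r1c2∈{5}] nothing but 5 survives at r1c2 ⇒ r1c2=5.
Step 22. [r4c6∈{3}] only 3 remains possible at r4c6 ⇒ r4c6=3.
Step 23. [r2c4∈{1}] r2c4 has the single candidate 1. So r2c4=1.

Answer: 6 5 1 4 3 2 / 4 3 2 1 5 6 / 1 2 3 5 6 4 / 5 4 6 2 1 3 / 3 1 4 6 2 5 / 2 6 5 3 4 1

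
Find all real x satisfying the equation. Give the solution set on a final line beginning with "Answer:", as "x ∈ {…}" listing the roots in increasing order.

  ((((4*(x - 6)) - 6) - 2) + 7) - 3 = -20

Step 1. [((((4*(x - 6)) - 6) - 2) + 7) - 3 = -20] add 3: x sits inside (… - 3) ⇒ sub: (((4*(x - 6)) - 6) - 2) + 7 = -17.
Step 2. [(((4*(x - 6)) - 6) - 2) + 7 = -17] subtract 7: x sits inside (… + 7), so sub: ((4*(x - 6)) - 6) - 2 = -24.
Step 3. [((4*(x - 6)) - 6) - 2 = -24] 2 comes off first (add 2) ⇒ sub: (4*(x - 6)) - 6 = -22.
Step 4. [(4*(x - 6)) - 6 = -22] 6 comes off first (add 6), so sub: 4*(x - 6) = -16.
Step 5. [4*(x - 6) = -16] leading coefficient 4: divide by 4 ⇒ div: x - 6 = -4.
Step 6. [x - 6 = -4] add 6: x sits inside (… - 6). So sub: x = 2.

Answer: x ∈ {2}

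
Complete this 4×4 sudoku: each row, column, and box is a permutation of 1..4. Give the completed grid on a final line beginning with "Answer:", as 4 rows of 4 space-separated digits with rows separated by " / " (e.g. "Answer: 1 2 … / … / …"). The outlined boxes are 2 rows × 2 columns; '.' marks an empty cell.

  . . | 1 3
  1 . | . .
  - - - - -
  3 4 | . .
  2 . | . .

Step 1. [r3c3∈{2}] only 2 remains possible at r3c3, so r3c3=2.
Step 2. [r2c3∈{4}] r2c3's peers cover all but 4. So r2c3=4.
Step 3. [r2c4∈{2}] only 2 remains possible at r2c4 ⇒ r2c4=2.
Step 4. [r4c2∈{1}] nothing but 1 survives at r4c2 ⇒ r4c2=1.
Step 5. [r2c2∈{3}] only 3 remains possible at r2c2, so r2c2=3.
Step 6. [r1c1∈{4}] r1c1 is down to just 4 ⇒ r1c1=4.
Step 7. [r3c4∈{1}] r3c4 is down to just 1. So r3c4=1.
Step 8. [r4c3∈{3}] r4c3 has the single candidate 3. So r4c3=3.
Step 9. [r1c2∈{2}] nothing but 2 survives at r1c2, so r1c2=2.
Step 10. [r4c4∈{4}] only 4 remains possible at r4c4, so r4c4=4.

Answer: 4 2 1 3 / 1 3 4 2 / 3 4 2 1 / 2 1 3 4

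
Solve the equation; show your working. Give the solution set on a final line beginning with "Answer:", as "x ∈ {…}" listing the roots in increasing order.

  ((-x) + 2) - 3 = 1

Step 1. [((-x) + 2) - 3 = 1] -3 is outermost — add 3 both sides. So sub: (-x) + 2 = 4.
Step 2. [(-x) + 2 = 4] 2 comes off first (subtract 2), so sub: -x = 2.
Step 3. [-x = 2] LHS negated; negate both sides, so neg: x = -2.

Answer: x ∈ {-2}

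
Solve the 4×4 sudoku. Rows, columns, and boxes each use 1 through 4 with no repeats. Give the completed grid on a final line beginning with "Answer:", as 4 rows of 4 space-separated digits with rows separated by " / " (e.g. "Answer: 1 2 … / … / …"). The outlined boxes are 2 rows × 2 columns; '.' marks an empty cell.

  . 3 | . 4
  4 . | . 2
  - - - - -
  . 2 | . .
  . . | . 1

Step 1. [r2c3∈{1,3}] in row 2, 3 fits only at r2c3, so r2c3=3.
Step 2. [r3c1∈{1,3}] across row 3, 1 lands solely at r3c1 ⇒ r3c1=1.
Step 3. [r4c3∈{2,4}] 2 has one home in row 4: r4c3 ⇒ r4c3=2.
Step 4. [r2c2∈{1}] r2c2 is down to just 1, so r2c2=1.
Step 5. [r1c3∈{1}] r1c3 has the single candidate 1 ⇒ r1c3=1.
Step 6. [r4c1∈{3}] r4c1's peers cover all but 3, so r4c1=3.
Step 7. [r4c2∈{4}] only 4 remains possible at r4c2, so r4c2=4.
Step 8. [r3c4∈{3}] r3c4 has the single candidate 3 ⇒ r3c4=3.
Step 9. [r1c1∈{2}] r1c1 has the single candidate 2. So r1c1=2.
Step 10. [r3c3∈{4}] r3c3's peers cover all but 4, so r3c3=4.

Answer: 2 3 1 4 / 4 1 3 2 / 1 2 4 3 / 3 4 2 1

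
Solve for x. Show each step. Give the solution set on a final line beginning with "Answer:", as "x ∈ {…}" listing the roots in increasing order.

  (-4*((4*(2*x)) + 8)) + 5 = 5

Step 1. [(-4*((4*(2*x)) + 8)) + 5 = 5] 5 comes off first (subtract 5) ⇒ sub: -4*((4*(2*x)) + 8) = 0.
Step 2. [-4*((4*(2*x)) + 8) = 0] -4·(inner) — divide through by -4. So div: (4*(2*x)) + 8 = 0.
Step 3. [(4*(2*x)) + 8 = 0] 4 divides every term; factor it out ⇒ factor: (2*x) + 2 = 0.
Step 4. [(2*x) + 2 = 0] 2 comes off first (subtract 2). So sub: 2*x = -2.
Step 5. [2*x = -2] LHS = 2·(…); ÷2 both sides ⇒ div: x = -1.

Answer: x ∈ {-1}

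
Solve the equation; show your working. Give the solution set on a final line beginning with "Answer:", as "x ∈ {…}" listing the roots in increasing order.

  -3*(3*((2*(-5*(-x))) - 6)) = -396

Step 1. [-3*(3*((2*(-5*(-x))) - 6)) = -396] -3·(inner) — divide through by -3, so div: 3*((2*(-5*(-x))) - 6) = 132.
Step 2. [3*((2*(-5*(-x))) - 6) = 132] 3 out front; divide by 3. So div: (2*(-5*(-x))) - 6 = 44.
Step 3. [(2*(-5*(-x))) - 6 = 44] add 6: x sits inside (… - 6). So sub: 2*(-5*(-x)) = 50.
Step 4. [2*(-5*(-x)) = 50] leading coefficient 2: divide by 2. So div: -5*(-x) = 25.
Step 5. [-5*(-x) = 25] divide by the outer -5 ⇒ div: -x = -5.
Step 6. [-x = -5] LHS negated; negate both sides. So neg: x = 5.

Answer: x ∈ {5}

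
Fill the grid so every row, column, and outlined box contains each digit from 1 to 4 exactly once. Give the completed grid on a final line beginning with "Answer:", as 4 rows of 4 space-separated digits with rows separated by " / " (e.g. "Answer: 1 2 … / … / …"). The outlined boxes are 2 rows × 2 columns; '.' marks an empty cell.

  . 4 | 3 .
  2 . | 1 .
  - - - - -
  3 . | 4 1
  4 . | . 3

Step 1. [r3c2∈{2}] r3c2 has the single candidate 2. So r3c2=2.
Step 2. [r4c3∈{2}] nothing but 2 survives at r4c3. So r4c3=2.
Step 3. [r2c2∈{3}] only 3 remains possible at r2c2 ⇒ r2c2=3.
Step 4. [r2c4∈{4}] r2c4's peers cover all but 4. So r2c4=4.
Step 5. [r1c1∈{1}] nothing but 1 survives at r1c1 ⇒ r1c1=1.
Step 6. [r4c2∈{1}] only 1 remains possible at r4c2, so r4c2=1.
Step 7. [r1c4∈{2}] r1c4 is down to just 2 ⇒ r1c4=2.

Answer: 1 4 3 2 / 2 3 1 4 / 3 2 4 1 / 4 1 2 3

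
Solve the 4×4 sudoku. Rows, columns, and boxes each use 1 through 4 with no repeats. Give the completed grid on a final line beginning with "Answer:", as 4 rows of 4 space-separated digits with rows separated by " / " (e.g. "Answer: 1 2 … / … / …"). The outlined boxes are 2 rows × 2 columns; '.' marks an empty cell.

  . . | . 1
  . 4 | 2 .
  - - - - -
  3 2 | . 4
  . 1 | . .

Step 1. [r4c3∈{3}] r4c3's peers cover all but 3, so r4c3=3.
Step 2. [r1c1∈{2}] r1c1 is down to just 2 ⇒ r1c1=2.
Step 3. [r2c1∈{1}] r2c1 has the single candidate 1 ⇒ r2c1=1.
Step 4. [r1c3∈{4}] r1c3 is down to just 4 ⇒ r1c3=4.
Step 5. [r4c1∈{4}] r4c1 has the single candidate 4. So r4c1=4.
Step 6. [r1c2∈{3}] r1c2 has the single candidate 3, so r1c2=3.
Step 7. [r4c4∈{2}] nothing but 2 survives at r4c4, so r4c4=2.
Step 8. [r2c4∈{3}] r2c4 has the single candidate 3, so r2c4=3.
Step 9. [r3c3∈{1}] nothing but 1 survives at r3c3. So r3c3=1.

Answer: 2 3 4 1 / 1 4 2 3 / 3 2 1 4 / 4 1 3 2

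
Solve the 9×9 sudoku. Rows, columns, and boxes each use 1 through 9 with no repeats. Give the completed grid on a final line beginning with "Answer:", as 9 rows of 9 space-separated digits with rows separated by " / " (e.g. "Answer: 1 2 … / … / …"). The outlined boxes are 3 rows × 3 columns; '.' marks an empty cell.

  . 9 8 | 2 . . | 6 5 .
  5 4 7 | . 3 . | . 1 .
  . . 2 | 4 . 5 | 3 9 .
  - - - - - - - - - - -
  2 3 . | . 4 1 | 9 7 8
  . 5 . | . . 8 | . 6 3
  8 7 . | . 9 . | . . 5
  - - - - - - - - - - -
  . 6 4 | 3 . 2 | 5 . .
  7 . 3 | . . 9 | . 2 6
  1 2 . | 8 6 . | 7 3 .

Step 1. [r8c7∈{1,4,8}] in row 8, 4 fits only at r8c7. So r8c7=4.
Step 2. [r6c4∈{6}] only 6 remains possible at r6c4, so r6c4=6.
Step 3. [r7c5∈{1,7}] row 7 places 7 nowhere but r7c5. So r7c5=7.
Step 4. [r6c7∈{1,2}] 2 has one home in row 6: r6c7 ⇒ r6c7=2.
Step 5. [r7c1∈{9}] r7c1's peers cover all but 9. So r7c1=9.
Step 6. [r1c5∈{1}] r1c5 is down to just 1, so r1c5=1.
Step 7. [r3c9∈{7}] nothing but 7 survives at r3c9, so r3c9=7.
Step 8. [r8c4∈{1,5}] in row 8, 1 fits only at r8c4 ⇒ r8c4=1.
Step 9. [r5c7∈{1}] r5c7 has the single candidate 1. So r5c7=1.
Step 10. [r7c9∈{1}] only 1 remains possible at r7c9 ⇒ r7c9=1.
Step 11. [r7c8∈{8}] only 8 remains possible at r7c8, so r7c8=8.
Step 12. [r6c6∈{3}] r6c6 has the single candidate 3. So r6c6=3.
Step 13. [r5c4∈{7}] only 7 remains possible at r5c4. So r5c4=7.
Step 14. [r4c3∈{6}] r4c3 is down to just 6 ⇒ r4c3=6.
Step 15. [r1c6∈{7}] nothing but 7 survives at r1c6 ⇒ r1c6=7.
Step 16. [r2c9∈{2}] r2c9 has the single candidate 2. So r2c9=2.
Step 17. [r2c6∈{6}] only 6 remains possible at r2c6, so r2c6=6.
Step 18. [r9c9∈{9}] r9c9 is down to just 9. So r9c9=9.
Step 19. [r9c3∈{5}] r9c3 has the single candidate 5 ⇒ r9c3=5.
Step 20. [r9c6∈{4}] r9c6 has the single candidate 4, so r9c6=4.
Step 21. [r2c4∈{9}] r2c4 is down to just 9, so r2c4=9.
Step 22. [r5c1∈{4}] r5c1 has the single candidate 4 ⇒ r5c1=4.
Step 23. [r5c3∈{9}] r5c3's peers cover all but 9, so r5c3=9.
Step 24. [r8c2∈{8}] r8c2's peers cover all but 8 ⇒ r8c2=8.
Step 25. [r1c1∈{3}] r1c1 has the single candidate 3, so r1c1=3.
Step 26. [r2c7∈{8}] nothing but 8 survives at r2c7, so r2c7=8.
Step 27. [r3c5∈{8}] r3c5 has the single candidate 8, so r3c5=8.
Step 28. [r1c9∈{4}] only 4 remains possible at r1c9 ⇒ r1c9=4.
Step 29. [r3c2∈{1}] r3c2 is down to just 1, so r3c2=1.
Step 30. [r3c1∈{6}] r3c1 is down to just 6 ⇒ r3c1=6.
Step 31. [r6c3∈{1}] r6c3 has the single candidate 1. So r6c3=1.
Step 32. [r4c4∈{5}] only 5 remains possible at r4c4, so r4c4=5.
Step 33. [r8c5∈{5}] r8c5 has the single candidate 5 ⇒ r8c5=5.
Step 34. [r6c8∈{4}] r6c8 has the single candidate 4. So r6c8=4.
Step 35. [r5c5∈{2}] r5c5 has the single candidate 2, so r5c5=2.

Answer: 3 9 8 2 1 7 6 5 4 / 5 4 7 9 3 6 8 1 2 / 6 1 2 4 8 5 3 9 7 / 2 3 6 5 4 1 9 7 8 / 4 5 9 7 2 8 1 6 3 / 8 7 1 6 9 3 2 4 5 / 9 6 4 3 7 2 5 8 1 / 7 8 3 1 5 9 4 2 6 / 1 2 5 8 6 4 7 3 9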